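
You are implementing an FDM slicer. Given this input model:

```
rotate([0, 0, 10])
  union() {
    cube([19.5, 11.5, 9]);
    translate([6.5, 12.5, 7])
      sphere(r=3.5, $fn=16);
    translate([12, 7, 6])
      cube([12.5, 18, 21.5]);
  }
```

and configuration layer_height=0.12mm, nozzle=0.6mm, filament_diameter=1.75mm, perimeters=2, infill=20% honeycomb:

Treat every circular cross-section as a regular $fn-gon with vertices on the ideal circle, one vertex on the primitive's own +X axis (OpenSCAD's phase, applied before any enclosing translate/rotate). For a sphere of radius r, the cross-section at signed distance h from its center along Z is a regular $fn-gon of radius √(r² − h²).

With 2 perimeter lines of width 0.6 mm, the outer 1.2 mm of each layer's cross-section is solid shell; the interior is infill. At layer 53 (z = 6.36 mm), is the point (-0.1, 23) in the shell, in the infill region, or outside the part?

At z = 6.36 mm: the 19.5×11.5 cube contributes its full rectangle; the sphere at (6.5, 12.5): section is a regular 16-gon, circumradius = √(r²−h²) = √(3.5²−0.64²) = 3.441; the cube at (12, 7) is present — its section is the full 12.5×18 rectangle; Merging all regions: the regions partially overlap (shared area 45.19 mm²), so overlapping operands fuse into one piece — 1 connected region; (whole slice rotated 10° about Z — lengths, areas and connectivity unchanged). Overall, the cross-section is a single solid region. Undo the 10° rotation: the query point maps to (3.895, 22.668) in the un-rotated model frame. The nearest boundary edge runs (5.18, 15.68)→(6.50, 15.94); distance from the point to it = 7.11 mm. The point is not inside any of the regions above, so it lies outside the cross-section (7.11 mm from the nearest boundary).

outside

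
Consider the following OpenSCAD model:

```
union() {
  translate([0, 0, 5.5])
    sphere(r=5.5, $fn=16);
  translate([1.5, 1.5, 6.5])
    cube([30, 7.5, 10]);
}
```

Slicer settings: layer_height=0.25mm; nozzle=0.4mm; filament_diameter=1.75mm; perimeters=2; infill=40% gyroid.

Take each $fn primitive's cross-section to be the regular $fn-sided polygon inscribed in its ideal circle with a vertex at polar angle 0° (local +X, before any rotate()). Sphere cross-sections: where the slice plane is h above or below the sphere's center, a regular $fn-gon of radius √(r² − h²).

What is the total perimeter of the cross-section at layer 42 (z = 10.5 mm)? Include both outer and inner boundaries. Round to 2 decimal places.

At z = 10.5 mm: the r=5.5 sphere slices to a regular 16-gon of circumradius 2.291 (√(r²−h²) with h=5 from center) (perimeter = 2·16·2.291·sin(180°/16) = 14.30 mm); the 30×7.5 cube at (1.5, 1.5) contributes its full rectangle (perimeter 75.00 mm); Combining (union): the regions partially overlap (shared area 0.02 mm²), so the edge portions inside another operand are dropped and the merged outline is re-measured after clipping — boundary = 88.61 mm. Overall, the cross-section is a single solid region. Total boundary length (outer) = 88.61 mm.

88.61 mm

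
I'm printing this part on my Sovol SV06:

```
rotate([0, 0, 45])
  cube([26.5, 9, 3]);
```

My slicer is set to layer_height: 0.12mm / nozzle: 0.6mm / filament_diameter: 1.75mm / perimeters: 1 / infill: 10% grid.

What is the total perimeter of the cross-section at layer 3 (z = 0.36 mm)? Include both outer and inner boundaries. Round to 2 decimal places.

71.00 mm

At z = 0.36 mm: the cube (footprint 26.5×9) is included at this height (perimeter 71.00 mm); (whole slice rotated 45° about Z — lengths, areas and connectivity unchanged). Overall, the cross-section is a single solid region. Total boundary length (outer) = 71.00 mm.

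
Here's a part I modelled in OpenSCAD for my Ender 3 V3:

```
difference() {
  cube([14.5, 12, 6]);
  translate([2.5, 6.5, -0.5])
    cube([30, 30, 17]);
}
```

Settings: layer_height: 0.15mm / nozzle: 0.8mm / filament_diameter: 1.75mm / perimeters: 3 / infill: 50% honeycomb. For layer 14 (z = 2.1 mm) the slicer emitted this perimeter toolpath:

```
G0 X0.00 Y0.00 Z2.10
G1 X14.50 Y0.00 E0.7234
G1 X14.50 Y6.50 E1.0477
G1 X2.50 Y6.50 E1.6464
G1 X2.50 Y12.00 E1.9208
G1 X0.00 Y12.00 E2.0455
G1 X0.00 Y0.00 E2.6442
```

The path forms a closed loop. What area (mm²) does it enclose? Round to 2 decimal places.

108.00 mm²

Apply the shoelace formula to the sequence of (X, Y) vertices; enclosed area = 108.00 mm².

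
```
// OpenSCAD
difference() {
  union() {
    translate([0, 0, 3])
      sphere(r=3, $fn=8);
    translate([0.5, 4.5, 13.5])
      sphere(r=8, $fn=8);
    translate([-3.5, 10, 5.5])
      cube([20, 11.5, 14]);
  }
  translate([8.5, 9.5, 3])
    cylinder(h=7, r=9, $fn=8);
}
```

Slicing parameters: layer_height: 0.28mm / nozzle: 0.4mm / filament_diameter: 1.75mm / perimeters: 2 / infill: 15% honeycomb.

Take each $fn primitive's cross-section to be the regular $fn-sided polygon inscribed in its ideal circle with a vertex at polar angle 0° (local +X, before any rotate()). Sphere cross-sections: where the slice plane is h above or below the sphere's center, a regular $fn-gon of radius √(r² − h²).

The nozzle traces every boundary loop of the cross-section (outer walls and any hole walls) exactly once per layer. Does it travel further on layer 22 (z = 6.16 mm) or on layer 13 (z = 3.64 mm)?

layer 22 (z = 6.16 mm)

Layer 22 (z = 6.16): the sphere does not reach this height (|z−center|=3.160 > r=3); the r=8 sphere at (0.5, 4.5) slices to a regular 8-gon of circumradius 3.182 (√(r²−h²) with h=7.34 from center) (perimeter = 2·8·3.182·sin(180°/8) = 19.48 mm); the cube at (-3.5, 10) is present — its section is the full 20×11.5 rectangle (perimeter 63.00 mm); Merging all regions: the 2 present regions are separate (no shared area or edge), so areas and boundary lengths simply add and each stays a separate island — boundary = 82.48 mm; the r=9 cylinder at (8.5, 9.5) contributes a regular 8-gon of circumradius 9 (perimeter = 2·8·9.000·sin(180°/8) = 55.11 mm); Taking the first minus the rest: starting from the result so far, the r=9 cylinder at (8.5, 9.5) partially overlaps it — only the 113.01 mm² overlap (of its 229.10 mm²) is removed, clipping the outline — boundary = 86.96 mm. So its perimeter = 86.96 mm. Layer 13 (z = 3.64): the sphere: section is a regular 8-gon, circumradius = √(r²−h²) = √(3²−0.64²) = 2.931 (perimeter = 2·8·2.931·sin(180°/8) = 17.95 mm); the sphere at (0.5, 4.5) does not reach this height (|z−center|=9.860 > r=8); the cube at (-3.5, 10) is not intersected at this z (z outside [5.5, 19.5]); Merging all regions: only the r=3 sphere is present, so the union is just that shape — boundary = 17.95 mm; the r=9 cylinder at (8.5, 9.5) contributes a regular 8-gon of circumradius 9 (perimeter = 2·8·9.000·sin(180°/8) = 55.11 mm); Subtracting the remaining from the first: starting from that combined region, the r=9 cylinder at (8.5, 9.5) misses the remaining region (no effect) — boundary = 17.95 mm. So its perimeter = 17.95 mm. Layer 22 is larger (86.96 vs 17.95 mm).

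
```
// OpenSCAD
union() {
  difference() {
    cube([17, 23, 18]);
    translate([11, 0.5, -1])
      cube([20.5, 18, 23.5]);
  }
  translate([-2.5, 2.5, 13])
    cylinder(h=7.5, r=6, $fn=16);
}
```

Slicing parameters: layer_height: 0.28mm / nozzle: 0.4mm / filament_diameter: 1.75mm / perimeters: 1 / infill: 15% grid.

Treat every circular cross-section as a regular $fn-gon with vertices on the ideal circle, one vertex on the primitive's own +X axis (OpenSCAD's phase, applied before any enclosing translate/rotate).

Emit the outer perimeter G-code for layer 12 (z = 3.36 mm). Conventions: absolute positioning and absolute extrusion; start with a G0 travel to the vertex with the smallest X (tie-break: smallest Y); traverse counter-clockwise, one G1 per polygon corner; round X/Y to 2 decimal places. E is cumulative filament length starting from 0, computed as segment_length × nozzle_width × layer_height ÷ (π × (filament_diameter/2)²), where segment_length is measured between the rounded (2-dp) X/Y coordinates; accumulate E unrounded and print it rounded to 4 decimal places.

At z = 3.36 mm: the 17×23 cube contributes its full rectangle; the cube at (11, 0.5) (footprint 20.5×18) is included at this height; After the difference (first − rest): starting from the 17×23 cube, the 20.5×18 cube at (11, 0.5) partially overlaps it — only the 108.00 mm² overlap (of its 369.00 mm²) is removed, clipping the outline — 1 connected region; the cylinder at (-2.5, 2.5) does not reach this height (z outside [13, 20.5]); Taking the union: only the result so far is present, so the union is just that shape — 1 connected region. The outline is a single polygon with 8 vertices. Extrusion per mm of travel: 0.4 × 0.28 / (π × 0.875²) = 0.046564. Accumulating E over each segment gives final E = 4.2839.

G0 X0.00 Y0.00 Z3.36
G1 X17.00 Y0.00 E0.7916
G1 X17.00 Y0.50 E0.8149
G1 X11.00 Y0.50 E1.0943
G1 X11.00 Y18.50 E1.9324
G1 X17.00 Y18.50 E2.2118
G1 X17.00 Y23.00 E2.4213
G1 X0.00 Y23.00 E3.2129
G1 X0.00 Y0.00 E4.2839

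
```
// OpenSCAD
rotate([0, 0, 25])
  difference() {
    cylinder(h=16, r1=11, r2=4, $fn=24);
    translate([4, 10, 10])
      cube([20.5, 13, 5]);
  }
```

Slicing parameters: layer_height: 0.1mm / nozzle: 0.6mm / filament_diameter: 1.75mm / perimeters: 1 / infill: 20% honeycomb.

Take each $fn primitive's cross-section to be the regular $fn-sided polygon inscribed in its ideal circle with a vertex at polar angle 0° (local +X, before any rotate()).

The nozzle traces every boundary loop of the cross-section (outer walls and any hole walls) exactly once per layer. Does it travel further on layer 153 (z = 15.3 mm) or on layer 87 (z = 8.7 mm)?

Layer 153 (z = 15.3): the cone (r1=11→r2=4) has section circumradius 4.306 here — a regular 24-gon (perimeter = 2·24·4.306·sin(180°/24) = 26.98 mm); the cube at (4, 10) is not intersected at this z (z outside [10, 15]); After the difference (first − rest): none of the subtracted shapes is present at this height, so the cone is unchanged — boundary = 26.98 mm; (whole slice rotated 25° about Z — lengths, areas and connectivity unchanged). So its perimeter = 26.98 mm. Layer 87 (z = 8.7): the cone contributes a regular 24-gon of circumradius 7.194 (interpolated between r1=11 and r2=4 at t=0.544) (perimeter = 2·24·7.194·sin(180°/24) = 45.07 mm); the cube at (4, 10) does not reach this height (z outside [10, 15]); Subtracting the remaining from the first: none of the subtracted shapes is present at this height, so the cone is unchanged — boundary = 45.07 mm; (rotated 25° about Z; rotation is an isometry so areas/perimeters/island counts are preserved). So its perimeter = 45.07 mm. Layer 87 is larger (45.07 vs 26.98 mm).

layer 87 (z = 8.7 mm)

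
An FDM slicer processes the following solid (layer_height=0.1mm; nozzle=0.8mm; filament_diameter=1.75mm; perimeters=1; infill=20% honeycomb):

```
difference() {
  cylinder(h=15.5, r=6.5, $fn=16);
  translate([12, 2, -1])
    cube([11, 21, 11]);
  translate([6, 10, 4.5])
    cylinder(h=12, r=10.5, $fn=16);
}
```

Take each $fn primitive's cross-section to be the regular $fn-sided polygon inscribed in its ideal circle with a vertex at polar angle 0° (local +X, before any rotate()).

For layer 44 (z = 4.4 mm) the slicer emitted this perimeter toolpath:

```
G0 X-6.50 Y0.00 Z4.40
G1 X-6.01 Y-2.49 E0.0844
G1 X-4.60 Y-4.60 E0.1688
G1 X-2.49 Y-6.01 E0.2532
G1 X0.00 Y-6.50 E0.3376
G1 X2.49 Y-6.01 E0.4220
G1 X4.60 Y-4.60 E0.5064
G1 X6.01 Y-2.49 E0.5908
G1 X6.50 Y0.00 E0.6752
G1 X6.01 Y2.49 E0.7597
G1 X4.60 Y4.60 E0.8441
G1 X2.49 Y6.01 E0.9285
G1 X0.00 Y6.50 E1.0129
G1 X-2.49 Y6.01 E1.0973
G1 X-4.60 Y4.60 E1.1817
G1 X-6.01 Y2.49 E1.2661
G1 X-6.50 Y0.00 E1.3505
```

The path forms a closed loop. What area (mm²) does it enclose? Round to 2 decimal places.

Apply the shoelace formula to the sequence of (X, Y) vertices; enclosed area = 129.51 mm².

129.51 mm²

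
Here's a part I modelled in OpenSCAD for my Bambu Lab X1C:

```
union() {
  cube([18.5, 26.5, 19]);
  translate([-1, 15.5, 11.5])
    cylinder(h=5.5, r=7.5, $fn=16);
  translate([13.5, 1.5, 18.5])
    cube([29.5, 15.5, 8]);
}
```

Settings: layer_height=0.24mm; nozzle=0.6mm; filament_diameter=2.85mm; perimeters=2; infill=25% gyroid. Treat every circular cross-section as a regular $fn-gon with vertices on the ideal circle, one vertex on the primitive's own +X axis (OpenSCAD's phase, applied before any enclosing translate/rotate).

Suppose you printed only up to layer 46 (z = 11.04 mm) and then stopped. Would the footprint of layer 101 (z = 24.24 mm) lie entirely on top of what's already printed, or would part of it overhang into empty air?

part overhangs

Compare the two slices. At z = 11.04: the cube (footprint 18.5×26.5) is included at this height (area 490.25 mm²); the cylinder at (-1, 15.5) does not reach this height (z outside [11.5, 17]); the cube at (13.5, 1.5) does not reach this height (z outside [18.5, 26.5]); Combining (union): only the 18.5×26.5 cube is present, so the union is just that shape — area = 490.25 mm². At z = 24.24: the cube does not reach this height (z outside [0, 19]); the cylinder at (-1, 15.5) is absent (z outside [11.5, 17]); the 29.5×15.5 cube at (13.5, 1.5) contributes its full rectangle (area 457.25 mm²); Taking the union: only the 29.5×15.5 cube at (13.5, 1.5) is present, so the union is just that shape — area = 457.25 mm². Checking containment: at z = 24.24 the cross-section extends beyond the z = 11.04 cross-section by about 379.75 mm².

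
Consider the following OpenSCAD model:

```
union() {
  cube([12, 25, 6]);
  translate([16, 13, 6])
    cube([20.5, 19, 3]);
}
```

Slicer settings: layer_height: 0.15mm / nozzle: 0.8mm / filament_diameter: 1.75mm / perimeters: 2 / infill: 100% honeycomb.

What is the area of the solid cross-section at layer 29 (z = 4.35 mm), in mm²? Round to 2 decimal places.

At z = 4.35 mm: the 12×25 cube contributes its full rectangle (area 300.00 mm²); the cube at (16, 13) is absent (z outside [6, 9]); Taking the union: only the 12×25 cube is present, so the union is just that shape — area = 300.00 mm². Overall, the cross-section is a single solid region. Net area = 300.00 mm².

300.00 mm²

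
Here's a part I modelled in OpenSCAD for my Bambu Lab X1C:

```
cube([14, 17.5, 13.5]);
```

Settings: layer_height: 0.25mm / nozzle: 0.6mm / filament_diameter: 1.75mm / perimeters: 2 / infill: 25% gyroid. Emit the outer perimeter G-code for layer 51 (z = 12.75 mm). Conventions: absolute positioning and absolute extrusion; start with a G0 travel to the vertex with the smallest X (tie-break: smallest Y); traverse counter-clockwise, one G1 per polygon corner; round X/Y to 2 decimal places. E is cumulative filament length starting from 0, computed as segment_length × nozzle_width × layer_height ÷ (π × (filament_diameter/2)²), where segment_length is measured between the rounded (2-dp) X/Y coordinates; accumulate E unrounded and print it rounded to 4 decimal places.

G0 X0.00 Y0.00 Z12.75
G1 X14.00 Y0.00 E0.8731
G1 X14.00 Y17.50 E1.9644
G1 X0.00 Y17.50 E2.8375
G1 X0.00 Y0.00 E3.9289

At z = 12.75 mm: the cube is present — its section is the full 14×17.5 rectangle. The outline is a single polygon with 4 vertices. Extrusion per mm of travel: 0.6 × 0.25 / (π × 0.875²) = 0.062363. Accumulating E over each segment gives final E = 3.9289.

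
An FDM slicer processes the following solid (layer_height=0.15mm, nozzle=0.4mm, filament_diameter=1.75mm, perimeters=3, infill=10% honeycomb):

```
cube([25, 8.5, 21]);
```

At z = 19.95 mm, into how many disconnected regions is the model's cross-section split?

1

At z = 19.95 mm: the cube (footprint 25×8.5) is included at this height. The result has 1 disconnected region.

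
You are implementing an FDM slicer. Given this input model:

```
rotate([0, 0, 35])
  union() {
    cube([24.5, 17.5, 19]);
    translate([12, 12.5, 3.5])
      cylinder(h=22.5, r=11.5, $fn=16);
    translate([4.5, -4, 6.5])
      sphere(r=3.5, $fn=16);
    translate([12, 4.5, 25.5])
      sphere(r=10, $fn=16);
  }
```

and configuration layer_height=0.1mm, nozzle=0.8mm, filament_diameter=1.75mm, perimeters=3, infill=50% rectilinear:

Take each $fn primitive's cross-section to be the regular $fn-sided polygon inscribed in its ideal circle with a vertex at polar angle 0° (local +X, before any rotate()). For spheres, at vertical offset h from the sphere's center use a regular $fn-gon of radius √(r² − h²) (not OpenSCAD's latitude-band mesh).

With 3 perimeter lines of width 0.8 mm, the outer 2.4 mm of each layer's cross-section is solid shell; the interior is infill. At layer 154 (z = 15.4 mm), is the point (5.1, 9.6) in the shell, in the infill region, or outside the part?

At z = 15.4 mm: the cube (footprint 24.5×17.5) is included at this height; the cylinder at (12, 12.5): section is a regular 16-gon, circumradius r=11.5; the sphere at (4.5, -4) is absent (|z−center|=8.900 > r=3.5); the sphere at (12, 4.5) is absent (|z−center|=10.100 > r=10); Combining (union): the regions partially overlap (shared area 312.30 mm²), so overlapping operands fuse into one piece — 1 connected region; (whole slice rotated 35° about Z — lengths, areas and connectivity unchanged). Overall, the cross-section is a single solid region. Undo the 35° rotation: the query point maps to (9.684, 4.939) in the un-rotated model frame. The nearest boundary edge runs (24.50, 0.00)→(0.00, 0.00); distance from the point to it = 4.94 mm. The point is inside the cross-section and 4.94 mm from the nearest boundary — more than the 2.4 mm shell width (3 × 0.8), so it's in the infill interior.

infill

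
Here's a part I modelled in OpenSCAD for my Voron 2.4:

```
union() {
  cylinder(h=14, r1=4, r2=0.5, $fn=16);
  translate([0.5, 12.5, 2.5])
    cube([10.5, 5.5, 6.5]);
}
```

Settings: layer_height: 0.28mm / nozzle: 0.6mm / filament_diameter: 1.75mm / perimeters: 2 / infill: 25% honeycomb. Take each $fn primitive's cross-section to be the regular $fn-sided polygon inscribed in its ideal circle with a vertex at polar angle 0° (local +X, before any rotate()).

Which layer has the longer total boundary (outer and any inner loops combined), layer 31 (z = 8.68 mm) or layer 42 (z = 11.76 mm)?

Layer 31 (z = 8.68): the cone (r1=4→r2=0.5) has section circumradius 1.830 here — a regular 16-gon (perimeter = 2·16·1.830·sin(180°/16) = 11.42 mm); the cube at (0.5, 12.5) (footprint 10.5×5.5) is included at this height (perimeter 32.00 mm); Combining (union): the 2 present regions are separate (no shared area or edge), so areas and boundary lengths simply add and each stays a separate island — boundary = 43.42 mm. So its perimeter = 43.42 mm. Layer 42 (z = 11.76): the cone: at t=0.840 of its height the radius interpolates to r₁+(r₂−r₁)t = 1.060, giving a regular 16-gon of that circumradius (perimeter = 2·16·1.060·sin(180°/16) = 6.62 mm); the cube at (0.5, 12.5) does not reach this height (z outside [2.5, 9]); Merging all regions: only the cone is present, so the union is just that shape — boundary = 6.62 mm. So its perimeter = 6.62 mm. Layer 31 is larger (43.42 vs 6.62 mm).

layer 31 (z = 8.68 mm)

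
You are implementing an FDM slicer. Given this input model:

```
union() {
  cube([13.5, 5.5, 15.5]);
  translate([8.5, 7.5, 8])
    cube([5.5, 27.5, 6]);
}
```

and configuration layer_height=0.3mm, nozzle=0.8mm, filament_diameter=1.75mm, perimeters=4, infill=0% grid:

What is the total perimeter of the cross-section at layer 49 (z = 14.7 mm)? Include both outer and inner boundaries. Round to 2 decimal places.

At z = 14.7 mm: the cube is present — its section is the full 13.5×5.5 rectangle (perimeter 38.00 mm); the cube at (8.5, 7.5) is not intersected at this z (z outside [8, 14]); Combining (union): only the 13.5×5.5 cube is present, so the union is just that shape — boundary = 38.00 mm. Overall, the cross-section is a single solid region. Total boundary length (outer) = 38.00 mm.

38.00 mm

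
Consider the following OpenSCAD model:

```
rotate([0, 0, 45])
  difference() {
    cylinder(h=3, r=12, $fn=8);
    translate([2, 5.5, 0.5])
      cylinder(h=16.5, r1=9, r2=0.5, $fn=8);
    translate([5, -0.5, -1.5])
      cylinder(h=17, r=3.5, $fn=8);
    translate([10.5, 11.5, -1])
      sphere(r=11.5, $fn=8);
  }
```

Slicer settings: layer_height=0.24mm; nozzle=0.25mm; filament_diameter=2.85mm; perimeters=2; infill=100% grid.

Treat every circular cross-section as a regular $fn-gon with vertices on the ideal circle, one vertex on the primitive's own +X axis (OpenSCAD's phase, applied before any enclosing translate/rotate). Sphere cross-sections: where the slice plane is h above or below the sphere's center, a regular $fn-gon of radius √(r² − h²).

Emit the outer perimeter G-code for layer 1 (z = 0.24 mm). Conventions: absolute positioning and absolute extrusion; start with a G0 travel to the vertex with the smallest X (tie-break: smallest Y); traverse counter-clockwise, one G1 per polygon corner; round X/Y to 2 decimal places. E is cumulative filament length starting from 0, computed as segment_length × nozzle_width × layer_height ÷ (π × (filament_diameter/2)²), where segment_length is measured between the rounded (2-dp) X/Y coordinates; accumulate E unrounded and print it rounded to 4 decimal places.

At z = 0.24 mm: the cylinder: section is a regular 8-gon, circumradius r=12; the cone at (2, 5.5) is absent (z outside [0.5, 17]); the cylinder at (5, -0.5): section is a regular 8-gon, circumradius r=3.5; the sphere at (10.5, 11.5): section is a regular 8-gon, circumradius = √(r²−h²) = √(11.5²−1.24²) = 11.433; Subtracting the remaining from the first: starting from the r=12 cylinder, the r=3.5 cylinder at (5, -0.5) lies wholly inside it (removes its full 34.65 mm² and its 21.43 mm outline becomes a hole wall); the r=11.5 sphere at (10.5, 11.5) partially overlaps it — only the 71.31 mm² overlap (of its 369.71 mm²) is removed, clipping the outline — 1 connected region; (whole slice rotated 45° about Z — lengths, areas and connectivity unchanged). The outline is a single polygon with 19 vertices. Extrusion per mm of travel: 0.25 × 0.24 / (π × 1.425²) = 0.009405. Accumulating E over each segment gives final E = 0.8181.

G0 X-12.00 Y0.00 Z0.24
G1 X-8.49 Y-8.49 E0.0864
G1 X0.00 Y-12.00 E0.1728
G1 X8.49 Y-8.49 E0.2592
G1 X12.00 Y0.00 E0.3456
G1 X8.49 Y8.49 E0.4320
G1 X7.90 Y8.73 E0.4380
G1 X7.38 Y7.47 E0.4508
G1 X4.68 Y6.35 E0.4783
G1 X6.36 Y5.66 E0.4954
G1 X7.39 Y3.18 E0.5207
G1 X6.36 Y0.71 E0.5458
G1 X3.89 Y-0.32 E0.5710
G1 X1.41 Y0.71 E0.5963
G1 X0.39 Y3.18 E0.6214
G1 X1.09 Y4.87 E0.6386
G1 X-0.71 Y4.12 E0.6569
G1 X-8.79 Y7.47 E0.7392
G1 X-8.85 Y7.61 E0.7406
G1 X-12.00 Y0.00 E0.8181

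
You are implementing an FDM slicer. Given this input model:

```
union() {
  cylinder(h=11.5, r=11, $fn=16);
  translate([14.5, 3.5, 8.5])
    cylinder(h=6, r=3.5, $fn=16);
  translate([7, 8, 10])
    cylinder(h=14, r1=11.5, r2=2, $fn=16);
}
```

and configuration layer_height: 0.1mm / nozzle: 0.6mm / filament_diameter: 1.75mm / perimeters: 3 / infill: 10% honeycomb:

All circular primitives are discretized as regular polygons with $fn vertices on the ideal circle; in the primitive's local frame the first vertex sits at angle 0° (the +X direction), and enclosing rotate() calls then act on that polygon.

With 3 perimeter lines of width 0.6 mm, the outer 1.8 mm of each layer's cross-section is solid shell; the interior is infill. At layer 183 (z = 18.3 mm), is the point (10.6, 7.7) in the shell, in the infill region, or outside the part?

infill

At z = 18.3 mm: the cylinder is absent (z outside [0, 11.5]); the cylinder at (14.5, 3.5) does not reach this height (z outside [8.5, 14.5]); the cone at (7, 8) (r1=11.5→r2=2) has section circumradius 5.868 here — a regular 16-gon; Merging all regions: only the cone at (7, 8) is present, so the union is just that shape — 1 connected region. Overall, the cross-section is a single solid region. The nearest boundary edge runs (12.42, 5.75)→(12.87, 8.00); distance from the point to it = 2.17 mm. The point is inside the cross-section and 2.17 mm from the nearest boundary — more than the 1.8 mm shell width (3 × 0.6), so it's in the infill interior.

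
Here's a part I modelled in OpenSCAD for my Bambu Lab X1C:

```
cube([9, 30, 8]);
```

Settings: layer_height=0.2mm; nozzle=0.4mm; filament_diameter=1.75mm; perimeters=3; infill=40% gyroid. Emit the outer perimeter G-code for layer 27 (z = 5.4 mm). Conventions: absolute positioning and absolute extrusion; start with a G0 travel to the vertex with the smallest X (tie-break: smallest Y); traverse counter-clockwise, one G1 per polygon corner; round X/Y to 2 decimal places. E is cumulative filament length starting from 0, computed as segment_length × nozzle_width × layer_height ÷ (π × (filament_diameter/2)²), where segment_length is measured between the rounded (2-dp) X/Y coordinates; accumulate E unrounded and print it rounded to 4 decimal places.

At z = 5.4 mm: the 9×30 cube contributes its full rectangle. The outline is a single polygon with 4 vertices. Extrusion per mm of travel: 0.4 × 0.2 / (π × 0.875²) = 0.033260. Accumulating E over each segment gives final E = 2.5943.

G0 X0.00 Y0.00 Z5.40
G1 X9.00 Y0.00 E0.2993
G1 X9.00 Y30.00 E1.2971
G1 X0.00 Y30.00 E1.5965
G1 X0.00 Y0.00 E2.5943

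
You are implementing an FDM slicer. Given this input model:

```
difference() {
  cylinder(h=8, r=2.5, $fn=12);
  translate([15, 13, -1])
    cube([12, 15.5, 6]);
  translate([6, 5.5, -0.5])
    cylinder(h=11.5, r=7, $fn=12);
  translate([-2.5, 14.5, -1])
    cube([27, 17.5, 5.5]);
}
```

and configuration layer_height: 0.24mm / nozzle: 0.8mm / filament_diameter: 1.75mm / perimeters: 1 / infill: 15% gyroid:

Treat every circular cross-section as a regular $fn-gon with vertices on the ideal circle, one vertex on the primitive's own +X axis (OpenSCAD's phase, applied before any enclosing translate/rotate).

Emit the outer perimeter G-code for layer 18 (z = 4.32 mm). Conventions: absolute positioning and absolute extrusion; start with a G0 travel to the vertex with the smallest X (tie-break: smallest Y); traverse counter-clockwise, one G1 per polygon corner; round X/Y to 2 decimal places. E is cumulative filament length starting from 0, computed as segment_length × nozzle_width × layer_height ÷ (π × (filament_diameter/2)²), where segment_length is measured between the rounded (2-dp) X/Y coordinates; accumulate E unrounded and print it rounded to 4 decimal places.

At z = 4.32 mm: the cylinder: section is a regular 12-gon, circumradius r=2.5; the cube at (15, 13) (footprint 12×15.5) is included at this height; the r=7 cylinder at (6, 5.5) contributes a regular 12-gon of circumradius 7; the cube at (-2.5, 14.5) is present — its section is the full 27×17.5 rectangle; After the difference (first − rest): starting from the r=2.5 cylinder, the 12×15.5 cube at (15, 13) misses the remaining region (no effect); the r=7 cylinder at (6, 5.5) partially overlaps it — only the 3.00 mm² overlap (of its 147.00 mm²) is removed, clipping the outline; the 27×17.5 cube at (-2.5, 14.5) misses the remaining region (no effect) — 1 connected region. The outline is a single polygon with 11 vertices. Extrusion per mm of travel: 0.8 × 0.24 / (π × 0.875²) = 0.079824. Accumulating E over each segment gives final E = 1.1921.

G0 X-2.50 Y0.00 Z4.32
G1 X-2.17 Y-1.25 E0.1032
G1 X-1.25 Y-2.17 E0.2071
G1 X0.00 Y-2.50 E0.3103
G1 X1.25 Y-2.17 E0.4135
G1 X2.17 Y-1.25 E0.5173
G1 X2.38 Y-0.44 E0.5841
G1 X-0.06 Y2.00 E0.8596
G1 X-0.18 Y2.45 E0.8967
G1 X-1.25 Y2.17 E0.9850
G1 X-2.17 Y1.25 E1.0889
G1 X-2.50 Y0.00 E1.1921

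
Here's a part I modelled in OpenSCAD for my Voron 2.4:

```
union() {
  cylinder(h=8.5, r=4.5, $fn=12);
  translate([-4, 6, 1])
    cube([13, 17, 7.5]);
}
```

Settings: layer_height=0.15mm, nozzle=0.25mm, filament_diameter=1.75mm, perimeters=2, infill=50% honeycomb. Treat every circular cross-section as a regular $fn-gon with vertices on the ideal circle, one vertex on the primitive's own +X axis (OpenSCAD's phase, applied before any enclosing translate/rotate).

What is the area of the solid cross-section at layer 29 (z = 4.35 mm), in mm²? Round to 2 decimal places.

At z = 4.35 mm: the cylinder: section is a regular 12-gon, circumradius r=4.5 (area = (12/2)·4.500²·sin(360°/12) = 60.75 mm²); the cube at (-4, 6) is present — its section is the full 13×17 rectangle (area 221.00 mm²); Merging all regions: the 2 present regions are separate (no shared area or edge), so areas and boundary lengths simply add and each stays a separate island — area = 281.75 mm². Overall, the cross-section has 2 separate islands. Net area = 281.75 mm².

281.75 mm²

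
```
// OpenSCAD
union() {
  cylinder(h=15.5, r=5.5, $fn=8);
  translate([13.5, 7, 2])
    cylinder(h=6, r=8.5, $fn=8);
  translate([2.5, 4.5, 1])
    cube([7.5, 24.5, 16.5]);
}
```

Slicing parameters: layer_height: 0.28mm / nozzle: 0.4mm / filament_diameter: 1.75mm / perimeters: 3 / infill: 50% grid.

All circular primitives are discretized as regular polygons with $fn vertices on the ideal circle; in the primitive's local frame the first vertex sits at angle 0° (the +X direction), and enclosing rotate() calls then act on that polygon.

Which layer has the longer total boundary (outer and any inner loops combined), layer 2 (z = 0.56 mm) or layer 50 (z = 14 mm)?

layer 50 (z = 14 mm)

Layer 2 (z = 0.56): the r=5.5 cylinder gives a regular 8-gon of circumradius 5.5 (constant along its height) (perimeter = 2·8·5.500·sin(180°/8) = 33.68 mm); the cylinder at (13.5, 7) is absent (z outside [2, 8]); the cube at (2.5, 4.5) is not intersected at this z (z outside [1, 17.5]); Merging all regions: only the r=5.5 cylinder is present, so the union is just that shape — boundary = 33.68 mm. So its perimeter = 33.68 mm. Layer 50 (z = 14): the r=5.5 cylinder gives a regular 8-gon of circumradius 5.5 (constant along its height) (perimeter = 2·8·5.500·sin(180°/8) = 33.68 mm); the cylinder at (13.5, 7) is not intersected at this z (z outside [2, 8]); the cube at (2.5, 4.5) is present — its section is the full 7.5×24.5 rectangle (perimeter 64.00 mm); Merging all regions: the 2 present regions are separate (no shared area or edge), so areas and boundary lengths simply add and each stays a separate island — boundary = 97.68 mm. So its perimeter = 97.68 mm. Layer 50 is larger (97.68 vs 33.68 mm).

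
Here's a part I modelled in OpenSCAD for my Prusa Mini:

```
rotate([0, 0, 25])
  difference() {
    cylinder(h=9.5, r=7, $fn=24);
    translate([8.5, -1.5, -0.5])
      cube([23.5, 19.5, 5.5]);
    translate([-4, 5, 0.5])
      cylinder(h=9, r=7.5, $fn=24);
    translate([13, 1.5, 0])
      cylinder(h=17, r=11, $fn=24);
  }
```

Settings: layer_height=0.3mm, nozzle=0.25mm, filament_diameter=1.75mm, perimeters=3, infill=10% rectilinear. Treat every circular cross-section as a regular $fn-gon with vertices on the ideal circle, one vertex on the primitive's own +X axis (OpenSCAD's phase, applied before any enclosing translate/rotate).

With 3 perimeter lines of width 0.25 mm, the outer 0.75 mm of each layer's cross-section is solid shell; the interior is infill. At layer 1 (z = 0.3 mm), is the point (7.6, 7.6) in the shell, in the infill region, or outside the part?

outside

At z = 0.3 mm: the cylinder: section is a regular 24-gon, circumradius r=7; the cube at (8.5, -1.5) (footprint 23.5×19.5) is included at this height; the cylinder at (-4, 5) is absent (z outside [0.5, 9.5]); the cylinder at (13, 1.5): section is a regular 24-gon, circumradius r=11; Subtracting the remaining from the first: starting from the r=7 cylinder, the 23.5×19.5 cube at (8.5, -1.5) misses the remaining region (no effect); the r=11 cylinder at (13, 1.5) partially overlaps it — only the 38.87 mm² overlap (of its 375.81 mm²) is removed, clipping the outline — 1 connected region; (whole slice rotated 25° about Z — lengths, areas and connectivity unchanged). Overall, the cross-section is a single solid region. Undo the 25° rotation: the query point maps to (10.100, 3.676) in the un-rotated model frame. The nearest boundary edge runs (1.81, 6.76)→(3.15, 6.21); distance from the point to it = 7.40 mm. The point is not inside any of the regions above, so it lies outside the cross-section (7.40 mm from the nearest boundary).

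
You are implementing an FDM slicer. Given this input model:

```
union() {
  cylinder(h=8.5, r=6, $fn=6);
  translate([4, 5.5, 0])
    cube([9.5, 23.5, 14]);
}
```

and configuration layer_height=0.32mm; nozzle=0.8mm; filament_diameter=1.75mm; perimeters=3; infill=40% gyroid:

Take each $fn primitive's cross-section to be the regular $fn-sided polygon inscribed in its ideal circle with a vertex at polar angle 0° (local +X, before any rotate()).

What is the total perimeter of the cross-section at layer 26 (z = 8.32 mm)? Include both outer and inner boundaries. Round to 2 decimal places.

At z = 8.32 mm: the r=6 cylinder gives a regular 6-gon of circumradius 6 (constant along its height) (perimeter = 2·6·6.000·sin(180°/6) = 36.00 mm); the cube at (4, 5.5) is present — its section is the full 9.5×23.5 rectangle (perimeter 66.00 mm); Merging all regions: the 2 present regions are separate (no shared area or edge), so areas and boundary lengths simply add and each stays a separate island — boundary = 102.00 mm. Overall, the cross-section has 2 separate islands. Total boundary length (outer) = 102.00 mm.

102.00 mm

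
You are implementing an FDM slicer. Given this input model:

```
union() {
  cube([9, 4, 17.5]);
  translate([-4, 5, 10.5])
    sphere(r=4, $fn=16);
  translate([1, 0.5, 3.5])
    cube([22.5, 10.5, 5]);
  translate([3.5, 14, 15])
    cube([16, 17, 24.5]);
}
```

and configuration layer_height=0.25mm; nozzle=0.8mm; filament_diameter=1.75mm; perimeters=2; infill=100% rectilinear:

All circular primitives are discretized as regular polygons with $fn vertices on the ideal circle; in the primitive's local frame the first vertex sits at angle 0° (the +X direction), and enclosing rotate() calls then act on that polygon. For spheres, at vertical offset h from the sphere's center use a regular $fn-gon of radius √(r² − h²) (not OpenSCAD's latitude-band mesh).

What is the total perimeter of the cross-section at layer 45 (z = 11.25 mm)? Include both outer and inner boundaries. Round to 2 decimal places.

At z = 11.25 mm: the cube (footprint 9×4) is included at this height (perimeter 26.00 mm); the sphere at (-4, 5): section is a regular 16-gon, circumradius = √(r²−h²) = √(4²−0.75²) = 3.929 (perimeter = 2·16·3.929·sin(180°/16) = 24.53 mm); the cube at (1, 0.5) does not reach this height (z outside [3.5, 8.5]); the cube at (3.5, 14) is absent (z outside [15, 39.5]); Merging all regions: the 2 present regions are separate (no shared area or edge), so areas and boundary lengths simply add and each stays a separate island — boundary = 50.53 mm. Overall, the cross-section has 2 separate islands. Total boundary length (outer) = 50.53 mm.

50.53 mm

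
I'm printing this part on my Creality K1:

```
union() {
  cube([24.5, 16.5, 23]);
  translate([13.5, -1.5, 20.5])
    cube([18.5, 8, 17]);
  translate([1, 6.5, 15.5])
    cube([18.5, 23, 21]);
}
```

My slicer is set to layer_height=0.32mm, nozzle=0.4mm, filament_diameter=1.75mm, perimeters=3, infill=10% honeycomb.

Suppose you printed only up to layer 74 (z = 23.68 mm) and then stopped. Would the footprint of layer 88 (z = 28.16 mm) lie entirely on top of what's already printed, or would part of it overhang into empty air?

entirely on top

Compare the two slices. At z = 23.68: the cube is absent (z outside [0, 23]); the 18.5×8 cube at (13.5, -1.5) contributes its full rectangle (area 148.00 mm²); the 18.5×23 cube at (1, 6.5) contributes its full rectangle (area 425.50 mm²); Taking the union: the 2 present regions share edge segments without overlapping in area, so areas simply add but the touching pieces fuse into one outline (the shared edge portions become interior and drop out of the boundary) — area = 573.50 mm². At z = 28.16: the cube does not reach this height (z outside [0, 23]); the cube at (13.5, -1.5) is present — its section is the full 18.5×8 rectangle (area 148.00 mm²); the cube at (1, 6.5) is present — its section is the full 18.5×23 rectangle (area 425.50 mm²); Merging all regions: the 2 present regions share edge segments without overlapping in area, so areas simply add but the touching pieces fuse into one outline (the shared edge portions become interior and drop out of the boundary) — area = 573.50 mm². Checking containment: the cross-section at z = 28.16 is a subset of the cross-section at z = 23.68.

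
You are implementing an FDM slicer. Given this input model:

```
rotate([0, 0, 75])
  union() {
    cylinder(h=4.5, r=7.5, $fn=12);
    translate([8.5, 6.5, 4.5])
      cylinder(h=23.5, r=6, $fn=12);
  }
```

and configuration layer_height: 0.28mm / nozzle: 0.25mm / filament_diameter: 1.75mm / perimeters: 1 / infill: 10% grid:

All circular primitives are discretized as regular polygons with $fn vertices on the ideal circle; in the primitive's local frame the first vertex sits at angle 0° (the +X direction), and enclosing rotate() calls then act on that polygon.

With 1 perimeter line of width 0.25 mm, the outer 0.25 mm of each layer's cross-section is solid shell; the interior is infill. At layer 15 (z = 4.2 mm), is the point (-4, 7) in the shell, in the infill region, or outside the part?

outside

At z = 4.2 mm: the r=7.5 cylinder gives a regular 12-gon of circumradius 7.5 (constant along its height); the cylinder at (8.5, 6.5) does not reach this height (z outside [4.5, 28]); Merging all regions: only the r=7.5 cylinder is present, so the union is just that shape — 1 connected region; (whole slice rotated 75° about Z — lengths, areas and connectivity unchanged). Overall, the cross-section is a single solid region. Undo the 75° rotation: the query point maps to (5.726, 5.675) in the un-rotated model frame. The nearest boundary edge runs (6.50, 3.75)→(3.75, 6.50); distance from the point to it = 0.82 mm. The point is not inside any of the regions above, so it lies outside the cross-section (0.82 mm from the nearest boundary).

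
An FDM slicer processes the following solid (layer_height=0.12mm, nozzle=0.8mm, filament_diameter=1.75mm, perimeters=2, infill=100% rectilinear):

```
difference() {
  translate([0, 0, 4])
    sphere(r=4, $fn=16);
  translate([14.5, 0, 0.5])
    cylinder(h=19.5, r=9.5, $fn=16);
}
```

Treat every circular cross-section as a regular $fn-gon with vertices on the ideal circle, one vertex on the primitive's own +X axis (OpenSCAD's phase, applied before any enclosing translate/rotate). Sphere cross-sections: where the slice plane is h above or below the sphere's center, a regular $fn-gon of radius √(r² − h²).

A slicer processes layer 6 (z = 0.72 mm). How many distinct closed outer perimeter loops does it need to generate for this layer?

1

At z = 0.72 mm: the r=4 sphere slices to a regular 16-gon of circumradius 2.289 (√(r²−h²) with h=3.28 from center); the r=9.5 cylinder at (14.5, 0) gives a regular 16-gon of circumradius 9.5 (constant along its height); Taking the first minus the rest: starting from the r=4 sphere, the r=9.5 cylinder at (14.5, 0) misses the remaining region (no effect) — 1 connected region. The result has 1 disconnected region.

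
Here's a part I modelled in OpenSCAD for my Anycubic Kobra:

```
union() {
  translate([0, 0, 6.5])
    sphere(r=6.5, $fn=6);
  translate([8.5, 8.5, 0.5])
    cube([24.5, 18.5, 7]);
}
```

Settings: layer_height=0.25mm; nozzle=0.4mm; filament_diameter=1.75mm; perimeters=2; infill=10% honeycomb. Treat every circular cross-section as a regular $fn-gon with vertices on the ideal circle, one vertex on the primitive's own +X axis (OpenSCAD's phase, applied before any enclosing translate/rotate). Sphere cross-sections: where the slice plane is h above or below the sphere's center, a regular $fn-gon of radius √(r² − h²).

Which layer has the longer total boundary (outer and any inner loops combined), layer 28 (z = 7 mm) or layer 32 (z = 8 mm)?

Layer 28 (z = 7): the r=6.5 sphere contributes a regular 6-gon of circumradius √(6.5²−0.5²) = 6.481 (perimeter = 2·6·6.481·sin(180°/6) = 38.88 mm); the cube at (8.5, 8.5) (footprint 24.5×18.5) is included at this height (perimeter 86.00 mm); Merging all regions: the 2 present regions are separate (no shared area or edge), so areas and boundary lengths simply add and each stays a separate island — boundary = 124.88 mm. So its perimeter = 124.88 mm. Layer 32 (z = 8): the sphere: section is a regular 6-gon, circumradius = √(r²−h²) = √(6.5²−1.5²) = 6.325 (perimeter = 2·6·6.325·sin(180°/6) = 37.95 mm); the cube at (8.5, 8.5) is not intersected at this z (z outside [0.5, 7.5]); Taking the union: only the r=6.5 sphere is present, so the union is just that shape — boundary = 37.95 mm. So its perimeter = 37.95 mm. Layer 28 is larger (124.88 vs 37.95 mm).

layer 28 (z = 7 mm)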